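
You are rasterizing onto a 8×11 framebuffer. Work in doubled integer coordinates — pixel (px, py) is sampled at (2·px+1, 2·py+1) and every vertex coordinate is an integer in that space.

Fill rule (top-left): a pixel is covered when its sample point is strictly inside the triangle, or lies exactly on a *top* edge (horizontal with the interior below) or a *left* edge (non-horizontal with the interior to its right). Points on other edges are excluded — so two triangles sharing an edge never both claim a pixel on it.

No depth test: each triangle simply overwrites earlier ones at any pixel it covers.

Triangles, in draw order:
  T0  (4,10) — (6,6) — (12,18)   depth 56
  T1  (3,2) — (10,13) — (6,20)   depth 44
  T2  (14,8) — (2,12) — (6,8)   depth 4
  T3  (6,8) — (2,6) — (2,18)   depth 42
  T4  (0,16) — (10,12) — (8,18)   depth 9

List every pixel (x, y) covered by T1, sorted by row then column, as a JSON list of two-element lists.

T0:
  2·area = 48
  edge (4, 10)→(6, 6): d=(2,-4) top-left  bias=+0
  edge (6, 6)→(12, 18): d=(6,12) right/bottom  bias=-1
  edge (12, 18)→(4, 10): d=(-8,-8) top-left  bias=+0
    (0,3)@(1, 7): e=[-18,66,0] → ·  [on edge]
    (1,4)@(3, 9): e=[-6,54,0] → ·  [on edge]
    (2,4)@(5, 9): e=[2,30,16] → #
    (3,4)@(7, 9): e=[10,6,32] → #
    (4,4)@(9, 9): e=[18,-18,48] → ·
    (2,5)@(5, 11): e=[6,42,0] → #  [on edge]
    (4,5)@(9, 11): e=[22,-6,32] → ·
    (2,6)@(5, 13): e=[10,54,-16] → ·
    (3,6)@(7, 13): e=[18,30,0] → #  [on edge]
    (4,6)@(9, 13): e=[26,6,16] → #
    (5,6)@(11, 13): e=[34,-18,32] → ·
    (3,7)@(7, 15): e=[22,42,-16] → ·
    (4,7)@(9, 15): e=[30,18,0] → #  [on edge]
    (5,8)@(11, 17): e=[42,6,0] → #  [on edge]
    (6,9)@(13, 19): e=[54,-6,0] → ·  [on edge]
    (7,10)@(15, 21): e=[66,-18,0] → ·  [on edge]
  covered (8 px):
    · · · · · · · ·
    · · · · · · · ·
    · · · · · · · ·
    · · · · · · · ·
    · · # # · · · ·
    · · # # · · · ·
    · · · # # · · ·
    · · · · # · · ·
    · · · · · # · ·
    · · · · · · · ·
    · · · · · · · ·
T1:
  2·area = 93
  edge (3, 2)→(10, 13): d=(7,11) right/bottom  bias=-1
  edge (10, 13)→(6, 20): d=(-4,7) right/bottom  bias=-1
  edge (6, 20)→(3, 2): d=(-3,-18) top-left  bias=+0
    (2,3)@(5, 7): e=[13,59,21] → #
    (3,3)@(7, 7): e=[-9,45,57] → ·
    (2,4)@(5, 9): e=[27,51,15] → #
    (3,4)@(7, 9): e=[5,37,51] → #
    (4,4)@(9, 9): e=[-17,23,87] → ·
    (2,5)@(5, 11): e=[41,43,9] → #
    (4,5)@(9, 11): e=[-3,15,81] → ·
    (2,6)@(5, 13): e=[55,35,3] → #
    (4,6)@(9, 13): e=[11,7,75] → #
    (5,6)@(11, 13): e=[-11,-7,111] → ·
    (2,7)@(5, 15): e=[69,27,-3] → ·
    (3,7)@(7, 15): e=[47,13,33] → #
  covered (10 px):
    · · · · · · · ·
    · · · · · · · ·
    · · · · · · · ·
    · · # · · · · ·
    · · # # · · · ·
    · · # # · · · ·
    · · # # # · · ·
    · · · # · · · ·
    · · · # · · · ·
    · · · · · · · ·
    · · · · · · · ·
T2:
  2·area = 32
  edge (14, 8)→(2, 12): d=(-12,4) right/bottom  bias=-1
  edge (2, 12)→(6, 8): d=(4,-4) top-left  bias=+0
  edge (6, 8)→(14, 8): d=(8,0) top-left  bias=+0
    (6,0)@(13, 1): e=[88,0,-56] → ·  [on edge]
    (5,1)@(11, 3): e=[72,0,-40] → ·  [on edge]
    (4,2)@(9, 5): e=[56,0,-24] → ·  [on edge]
    (3,3)@(7, 7): e=[40,0,-8] → ·  [on edge]
    (2,4)@(5, 9): e=[24,0,8] → #  [on edge]
    (3,4)@(7, 9): e=[16,8,8] → #
    (4,4)@(9, 9): e=[8,16,8] → #
    (5,4)@(11, 9): e=[0,24,8] → ·  [on edge]
    (1,5)@(3, 11): e=[8,0,24] → #  [on edge]
    (2,5)@(5, 11): e=[0,8,24] → ·  [on edge]
    (3,5)@(7, 11): e=[-8,16,24] → ·
    (4,5)@(9, 11): e=[-16,24,24] → ·
    (0,6)@(1, 13): e=[-8,0,40] → ·  [on edge]
  covered (4 px):
    · · · · · · · ·
    · · · · · · · ·
    · · · · · · · ·
    · · · · · · · ·
    · · # # # · · ·
    · # · · · · · ·
    · · · · · · · ·
    · · · · · · · ·
    · · · · · · · ·
    · · · · · · · ·
    · · · · · · · ·
T3:
  2·area = 48  (B↔C swapped to make it positive)
  edge (6, 8)→(2, 18): d=(-4,10) right/bottom  bias=-1
  edge (2, 18)→(2, 6): d=(0,-12) top-left  bias=+0
  edge (2, 6)→(6, 8): d=(4,2) right/bottom  bias=-1
    (1,3)@(3, 7): e=[34,12,2] → #
    (2,3)@(5, 7): e=[14,36,-2] → ·
    (1,4)@(3, 9): e=[26,12,10] → #
    (2,4)@(5, 9): e=[6,36,6] → #
    (3,4)@(7, 9): e=[-14,60,2] → ·
    (1,5)@(3, 11): e=[18,12,18] → #
    (2,5)@(5, 11): e=[-2,36,14] → ·
    (1,6)@(3, 13): e=[10,12,26] → #
    (2,6)@(5, 13): e=[-10,36,22] → ·
    (1,7)@(3, 15): e=[2,12,34] → #
    (2,7)@(5, 15): e=[-18,36,30] → ·
    (1,8)@(3, 17): e=[-6,12,42] → ·
  covered (6 px):
    · · · · · · · ·
    · · · · · · · ·
    · · · · · · · ·
    · # · · · · · ·
    · # # · · · · ·
    · # · · · · · ·
    · # · · · · · ·
    · # · · · · · ·
    · · · · · · · ·
    · · · · · · · ·
    · · · · · · · ·
T4:
  2·area = 52
  edge (0, 16)→(10, 12): d=(10,-4) top-left  bias=+0
  edge (10, 12)→(8, 18): d=(-2,6) right/bottom  bias=-1
  edge (8, 18)→(0, 16): d=(-8,-2) top-left  bias=+0
    (6,1)@(13, 3): e=[-78,0,130] → ·  [on edge]
    (5,4)@(11, 9): e=[-26,0,78] → ·  [on edge]
    (4,6)@(9, 13): e=[6,4,42] → #
    (5,6)@(11, 13): e=[14,-8,46] → ·
    (1,7)@(3, 15): e=[2,36,14] → #
    (2,7)@(5, 15): e=[10,24,18] → #
    (3,7)@(7, 15): e=[18,12,22] → #
    (4,7)@(9, 15): e=[26,0,26] → ·  [on edge]
    (1,8)@(3, 17): e=[22,32,-2] → ·
    (2,8)@(5, 17): e=[30,20,2] → #
    (4,8)@(9, 17): e=[46,-4,10] → ·
    (2,9)@(5, 19): e=[50,16,-14] → ·
    (3,10)@(7, 21): e=[78,0,-26] → ·  [on edge]
  covered (6 px):
    · · · · · · · ·
    · · · · · · · ·
    · · · · · · · ·
    · · · · · · · ·
    · · · · · · · ·
    · · · · · · · ·
    · · · · # · · ·
    · # # # · · · ·
    · · # # · · · ·
    · · · · · · · ·
    · · · · · · · ·

Result: [[2,3],[2,4],[3,4],[2,5],[3,5],[2,6],[3,6],[4,6],[3,7],[3,8]]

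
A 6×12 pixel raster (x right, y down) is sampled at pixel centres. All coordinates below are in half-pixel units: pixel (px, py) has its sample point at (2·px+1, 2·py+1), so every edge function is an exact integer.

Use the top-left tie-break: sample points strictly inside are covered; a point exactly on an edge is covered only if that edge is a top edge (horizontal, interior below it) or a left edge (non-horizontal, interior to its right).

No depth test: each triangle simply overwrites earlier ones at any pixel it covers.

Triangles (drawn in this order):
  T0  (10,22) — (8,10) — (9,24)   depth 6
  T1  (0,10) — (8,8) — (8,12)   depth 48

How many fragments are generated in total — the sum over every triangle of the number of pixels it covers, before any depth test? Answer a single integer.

T0:
  2·area = 16  (B↔C swapped to make it positive)
  edge (10, 22)→(9, 24): d=(-1,2) right/bottom  bias=-1
  edge (9, 24)→(8, 10): d=(-1,-14) top-left  bias=+0
  edge (8, 10)→(10, 22): d=(2,12) right/bottom  bias=-1
    (4,8)@(9, 17): e=[7,7,2] → #
    (5,8)@(11, 17): e=[3,35,-22] → ·
    (4,9)@(9, 19): e=[5,5,6] → #
    (5,9)@(11, 19): e=[1,33,-18] → ·
    (4,10)@(9, 21): e=[3,3,10] → #
    (5,10)@(11, 21): e=[-1,31,-14] → ·
    (4,11)@(9, 23): e=[1,1,14] → #
    (5,11)@(11, 23): e=[-3,29,-10] → ·
  covered (4 px):
    · · · · · ·
    · · · · · ·
    · · · · · ·
    · · · · · ·
    · · · · · ·
    · · · · · ·
    · · · · · ·
    · · · · · ·
    · · · · # ·
    · · · · # ·
    · · · · # ·
    · · · · # ·
T1:
  2·area = 32
  edge (0, 10)→(8, 8): d=(8,-2) top-left  bias=+0
  edge (8, 8)→(8, 12): d=(0,4) right/bottom  bias=-1
  edge (8, 12)→(0, 10): d=(-8,-2) top-left  bias=+0
    (2,4)@(5, 9): e=[2,12,18] → #
    (3,4)@(7, 9): e=[6,4,22] → #
    (4,4)@(9, 9): e=[10,-4,26] → ·
    (2,5)@(5, 11): e=[18,12,2] → #
    (4,5)@(9, 11): e=[26,-4,10] → ·
    (2,6)@(5, 13): e=[34,12,-14] → ·
    (3,6)@(7, 13): e=[38,4,-10] → ·
  covered (4 px):
    · · · · · ·
    · · · · · ·
    · · · · · ·
    · · · · · ·
    · · # # · ·
    · · # # · ·
    · · · · · ·
    · · · · · ·
    · · · · · ·
    · · · · · ·
    · · · · · ·
    · · · · · ·

Final: 8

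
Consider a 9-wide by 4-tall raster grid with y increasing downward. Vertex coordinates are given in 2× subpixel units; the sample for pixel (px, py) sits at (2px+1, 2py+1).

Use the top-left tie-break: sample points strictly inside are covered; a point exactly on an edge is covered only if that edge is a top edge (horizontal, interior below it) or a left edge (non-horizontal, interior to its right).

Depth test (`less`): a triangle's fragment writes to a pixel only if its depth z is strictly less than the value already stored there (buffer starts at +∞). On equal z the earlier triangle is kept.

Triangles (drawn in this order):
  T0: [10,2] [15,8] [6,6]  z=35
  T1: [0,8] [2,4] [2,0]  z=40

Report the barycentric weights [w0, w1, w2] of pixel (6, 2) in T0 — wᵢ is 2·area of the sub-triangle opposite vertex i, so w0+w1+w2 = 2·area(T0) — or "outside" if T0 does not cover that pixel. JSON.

T0:
  2·area = 44
  edge (10, 2)→(15, 8): d=(5,6) right/bottom  bias=-1
  edge (15, 8)→(6, 6): d=(-9,-2) top-left  bias=+0
  edge (6, 6)→(10, 2): d=(4,-4) top-left  bias=+0
    (5,0)@(11, 1): e=[-11,55,0] → .  [on edge]
    (4,1)@(9, 3): e=[11,33,0] → X  [on edge]
    (5,1)@(11, 3): e=[-1,37,8] → .
    (3,2)@(7, 5): e=[33,11,0] → X  [on edge]
    (5,2)@(11, 5): e=[9,19,16] → X
    (6,2)@(13, 5): e=[-3,23,24] → .
    (2,3)@(5, 7): e=[55,-11,0] → .  [on edge]
    (3,3)@(7, 7): e=[43,-7,8] → .
    (4,3)@(9, 7): e=[31,-3,16] → .
    (5,3)@(11, 7): e=[19,1,24] → X
    (6,3)@(13, 7): e=[7,5,32] → X
    (7,3)@(15, 7): e=[-5,9,40] → .
  covered (6 px):
    . . . . . . . . .
    . . . . X . . . .
    . . . X X X . . .
    . . . . . X X . .
T1:
  2·area = 8  (B↔C swapped to make it positive)
  edge (0, 8)→(2, 0): d=(2,-8) top-left  bias=+0
  edge (2, 0)→(2, 4): d=(0,4) right/bottom  bias=-1
  edge (2, 4)→(0, 8): d=(-2,4) right/bottom  bias=-1
    (0,2)@(1, 5): e=[2,4,2] → X
    (1,2)@(3, 5): e=[18,-4,-6] → .
    (0,3)@(1, 7): e=[6,4,-2] → .
  covered (1 px):
    . . . . . . . . .
    . . . . . . . . .
    X . . . . . . . .
    . . . . . . . . .

Answer: "outside"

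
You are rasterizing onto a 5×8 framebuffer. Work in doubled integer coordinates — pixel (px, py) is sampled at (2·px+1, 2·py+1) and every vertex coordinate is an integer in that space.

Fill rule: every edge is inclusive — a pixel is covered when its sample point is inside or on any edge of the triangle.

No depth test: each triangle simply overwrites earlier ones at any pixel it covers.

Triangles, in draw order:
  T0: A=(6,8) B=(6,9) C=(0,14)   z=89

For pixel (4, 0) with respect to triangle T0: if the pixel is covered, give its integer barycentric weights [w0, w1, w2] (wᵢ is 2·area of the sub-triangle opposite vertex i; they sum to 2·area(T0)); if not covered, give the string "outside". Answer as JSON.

T0:
  2·area = 6
  edge (6, 8)→(6, 9): d=(0,1) inclusive
  edge (6, 9)→(0, 14): d=(-6,5) inclusive
  edge (0, 14)→(6, 8): d=(6,-6) inclusive
    (4,2)@(9, 5): e=[-3,9,0] → ·  [on edge]
    (3,3)@(7, 7): e=[-1,7,0] → ·  [on edge]
    (2,4)@(5, 9): e=[1,5,0] → #  [on edge]
    (3,4)@(7, 9): e=[-1,-5,12] → ·
    (1,5)@(3, 11): e=[3,3,0] → #  [on edge]
    (2,5)@(5, 11): e=[1,-7,12] → ·
    (0,6)@(1, 13): e=[5,1,0] → #  [on edge]
    (1,6)@(3, 13): e=[3,-9,12] → ·
    (0,7)@(1, 15): e=[5,-11,12] → ·
  covered (3 px):
    · · · · ·
    · · · · ·
    · · · · ·
    · · · · ·
    · · # · ·
    · # · · ·
    # · · · ·
    · · · · ·

Final: "outside"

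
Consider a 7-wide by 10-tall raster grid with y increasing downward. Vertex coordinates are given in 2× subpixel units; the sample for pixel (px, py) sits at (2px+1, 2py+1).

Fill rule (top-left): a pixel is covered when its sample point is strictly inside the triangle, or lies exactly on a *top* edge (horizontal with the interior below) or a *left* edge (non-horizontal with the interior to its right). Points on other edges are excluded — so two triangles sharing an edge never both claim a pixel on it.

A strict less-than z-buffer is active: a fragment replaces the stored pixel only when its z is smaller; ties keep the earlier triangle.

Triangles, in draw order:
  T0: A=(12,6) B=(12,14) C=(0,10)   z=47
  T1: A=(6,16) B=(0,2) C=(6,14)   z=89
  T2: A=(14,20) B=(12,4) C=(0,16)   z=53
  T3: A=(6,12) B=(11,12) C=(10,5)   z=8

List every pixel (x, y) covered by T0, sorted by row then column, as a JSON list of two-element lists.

T0:
  2·area = 96
  edge (12, 6)→(12, 14): d=(0,8) right/bottom  bias=-1
  edge (12, 14)→(0, 10): d=(-12,-4) top-left  bias=+0
  edge (0, 10)→(12, 6): d=(12,-4) top-left  bias=+0
    (4,3)@(9, 7): e=[24,72,0] → X  [on edge]
    (5,3)@(11, 7): e=[8,80,8] → X
    (6,3)@(13, 7): e=[-8,88,16] → .
    (1,4)@(3, 9): e=[72,24,0] → X  [on edge]
    (2,4)@(5, 9): e=[56,32,8] → X
    (3,4)@(7, 9): e=[40,40,16] → X
    (6,4)@(13, 9): e=[-8,64,40] → .
    (1,5)@(3, 11): e=[72,0,24] → X  [on edge]
    (6,5)@(13, 11): e=[-8,40,64] → .
    (1,6)@(3, 13): e=[72,-24,48] → .
    (2,6)@(5, 13): e=[56,-16,56] → .
    (3,6)@(7, 13): e=[40,-8,64] → .
    (4,6)@(9, 13): e=[24,0,72] → X  [on edge]
  covered (14 px):
    . . . . . . .
    . . . . . . .
    . . . . . . .
    . . . . X X .
    . X X X X X .
    . X X X X X .
    . . . . X X .
    . . . . . . .
    . . . . . . .
    . . . . . . .
T1:
  2·area = 12
  edge (6, 16)→(0, 2): d=(-6,-14) top-left  bias=+0
  edge (0, 2)→(6, 14): d=(6,12) right/bottom  bias=-1
  edge (6, 14)→(6, 16): d=(0,2) right/bottom  bias=-1
    (1,4)@(3, 9): e=[0,6,6] → X  [on edge]
    (2,4)@(5, 9): e=[28,-18,2] → .
    (1,5)@(3, 11): e=[-12,18,6] → .
    (2,6)@(5, 13): e=[4,6,2] → X
    (3,6)@(7, 13): e=[32,-18,-2] → .
    (2,7)@(5, 15): e=[-8,18,2] → .
  covered (2 px):
    . . . . . . .
    . . . . . . .
    . . . . . . .
    . . . . . . .
    . X . . . . .
    . . . . . . .
    . . X . . . .
    . . . . . . .
    . . . . . . .
    . . . . . . .
T2:
  2·area = 216  (B↔C swapped to make it positive)
  edge (14, 20)→(0, 16): d=(-14,-4) top-left  bias=+0
  edge (0, 16)→(12, 4): d=(12,-12) top-left  bias=+0
  edge (12, 4)→(14, 20): d=(2,16) right/bottom  bias=-1
    (6,1)@(13, 3): e=[234,0,-18] → .  [on edge]
    (5,2)@(11, 5): e=[198,0,18] → X  [on edge]
    (6,2)@(13, 5): e=[206,24,-14] → .
    (4,3)@(9, 7): e=[162,0,54] → X  [on edge]
    (6,3)@(13, 7): e=[178,48,-10] → .
    (3,4)@(7, 9): e=[126,0,90] → X  [on edge]
    (6,4)@(13, 9): e=[150,72,-6] → .
    (2,5)@(5, 11): e=[90,0,126] → X  [on edge]
    (6,5)@(13, 11): e=[122,96,-2] → .
    (1,6)@(3, 13): e=[54,0,162] → X  [on edge]
    (6,6)@(13, 13): e=[94,120,2] → X
    (0,7)@(1, 15): e=[18,0,198] → X  [on edge]
  covered (30 px):
    . . . . . . .
    . . . . . . .
    . . . . . X .
    . . . . X X .
    . . . X X X .
    . . X X X X .
    . X X X X X X
    X X X X X X X
    . . X X X X X
    . . . . . X X
T3:
  2·area = 35  (B↔C swapped to make it positive)
  edge (6, 12)→(10, 5): d=(4,-7) top-left  bias=+0
  edge (10, 5)→(11, 12): d=(1,7) right/bottom  bias=-1
  edge (11, 12)→(6, 12): d=(-5,0) right/bottom  bias=-1
    (4,3)@(9, 7): e=[1,9,25] → X
    (5,3)@(11, 7): e=[15,-5,25] → .
    (4,4)@(9, 9): e=[9,11,15] → X
    (5,4)@(11, 9): e=[23,-3,15] → .
    (3,5)@(7, 11): e=[3,27,5] → X
    (5,5)@(11, 11): e=[31,-1,5] → .
    (3,6)@(7, 13): e=[11,29,-5] → .
    (4,6)@(9, 13): e=[25,15,-5] → .
  covered (4 px):
    . . . . . . .
    . . . . . . .
    . . . . . . .
    . . . . X . .
    . . . . X . .
    . . . X X . .
    . . . . . . .
    . . . . . . .
    . . . . . . .
    . . . . . . .

Answer: [[4,3],[5,3],[1,4],[2,4],[3,4],[4,4],[5,4],[1,5],[2,5],[3,5],[4,5],[5,5],[4,6],[5,6]]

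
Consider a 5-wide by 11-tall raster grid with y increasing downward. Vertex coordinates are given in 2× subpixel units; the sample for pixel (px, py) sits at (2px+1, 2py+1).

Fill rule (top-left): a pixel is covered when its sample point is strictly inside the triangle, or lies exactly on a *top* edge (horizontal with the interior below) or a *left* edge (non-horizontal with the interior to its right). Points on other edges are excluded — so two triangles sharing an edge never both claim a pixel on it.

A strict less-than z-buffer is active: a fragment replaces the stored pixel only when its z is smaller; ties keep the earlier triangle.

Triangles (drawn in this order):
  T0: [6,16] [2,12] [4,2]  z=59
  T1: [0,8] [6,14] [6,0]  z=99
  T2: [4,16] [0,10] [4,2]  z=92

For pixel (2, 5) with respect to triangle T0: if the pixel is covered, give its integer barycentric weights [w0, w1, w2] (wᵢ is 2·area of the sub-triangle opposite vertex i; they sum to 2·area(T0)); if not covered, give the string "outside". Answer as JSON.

T0:
  2·area = 48
  edge (6, 16)→(2, 12): d=(-4,-4) top-left  bias=+0
  edge (2, 12)→(4, 2): d=(2,-10) top-left  bias=+0
  edge (4, 2)→(6, 16): d=(2,14) right/bottom  bias=-1
    (1,3)@(3, 7): e=[24,0,24] → #  [on edge]
    (2,3)@(5, 7): e=[32,20,-4] → ·
    (1,4)@(3, 9): e=[16,4,28] → #
    (2,4)@(5, 9): e=[24,24,0] → ·  [on edge]
    (0,5)@(1, 11): e=[0,-12,60] → ·  [on edge]
    (1,5)@(3, 11): e=[8,8,32] → #
    (2,5)@(5, 11): e=[16,28,4] → #
    (3,5)@(7, 11): e=[24,48,-24] → ·
    (1,6)@(3, 13): e=[0,12,36] → #  [on edge]
    (3,6)@(7, 13): e=[16,52,-20] → ·
    (1,7)@(3, 15): e=[-8,16,40] → ·
    (2,7)@(5, 15): e=[0,36,12] → #  [on edge]
    (0,8)@(1, 17): e=[-24,0,72] → ·  [on edge]
    (3,8)@(7, 17): e=[0,60,-12] → ·  [on edge]
    (4,9)@(9, 19): e=[0,84,-36] → ·  [on edge]
  covered (7 px):
    · · · · ·
    · · · · ·
    · · · · ·
    · # · · ·
    · # · · ·
    · # # · ·
    · # # · ·
    · · # · ·
    · · · · ·
    · · · · ·
    · · · · ·
T1:
  2·area = 84  (B↔C swapped to make it positive)
  edge (0, 8)→(6, 0): d=(6,-8) top-left  bias=+0
  edge (6, 0)→(6, 14): d=(0,14) right/bottom  bias=-1
  edge (6, 14)→(0, 8): d=(-6,-6) top-left  bias=+0
    (2,1)@(5, 3): e=[10,14,60] → #
    (3,1)@(7, 3): e=[26,-14,72] → ·
    (1,2)@(3, 5): e=[6,42,36] → #
    (3,2)@(7, 5): e=[38,-14,60] → ·
    (0,3)@(1, 7): e=[2,70,12] → #
    (3,3)@(7, 7): e=[50,-14,48] → ·
    (0,4)@(1, 9): e=[14,70,0] → #  [on edge]
    (3,4)@(7, 9): e=[62,-14,36] → ·
    (0,5)@(1, 11): e=[26,70,-12] → ·
    (1,5)@(3, 11): e=[42,42,0] → #  [on edge]
    (3,5)@(7, 11): e=[74,-14,24] → ·
    (1,6)@(3, 13): e=[54,42,-12] → ·
    (2,6)@(5, 13): e=[70,14,0] → #  [on edge]
    (3,7)@(7, 15): e=[98,-14,0] → ·  [on edge]
    (4,8)@(9, 17): e=[126,-42,0] → ·  [on edge]
  covered (12 px):
    · · · · ·
    · · # · ·
    · # # · ·
    # # # · ·
    # # # · ·
    · # # · ·
    · · # · ·
    · · · · ·
    · · · · ·
    · · · · ·
    · · · · ·
T2:
  2·area = 56
  edge (4, 16)→(0, 10): d=(-4,-6) top-left  bias=+0
  edge (0, 10)→(4, 2): d=(4,-8) top-left  bias=+0
  edge (4, 2)→(4, 16): d=(0,14) right/bottom  bias=-1
    (1,2)@(3, 5): e=[38,4,14] → #
    (2,2)@(5, 5): e=[50,20,-14] → ·
    (1,3)@(3, 7): e=[30,12,14] → #
    (2,3)@(5, 7): e=[42,28,-14] → ·
    (0,4)@(1, 9): e=[10,4,42] → #
    (2,4)@(5, 9): e=[34,36,-14] → ·
    (0,5)@(1, 11): e=[2,12,42] → #
    (2,5)@(5, 11): e=[26,44,-14] → ·
    (0,6)@(1, 13): e=[-6,20,42] → ·
    (1,6)@(3, 13): e=[6,36,14] → #
    (2,6)@(5, 13): e=[18,52,-14] → ·
    (1,7)@(3, 15): e=[-2,44,14] → ·
  covered (7 px):
    · · · · ·
    · · · · ·
    · # · · ·
    · # · · ·
    # # · · ·
    # # · · ·
    · # · · ·
    · · · · ·
    · · · · ·
    · · · · ·
    · · · · ·

Answer: [28,4,16]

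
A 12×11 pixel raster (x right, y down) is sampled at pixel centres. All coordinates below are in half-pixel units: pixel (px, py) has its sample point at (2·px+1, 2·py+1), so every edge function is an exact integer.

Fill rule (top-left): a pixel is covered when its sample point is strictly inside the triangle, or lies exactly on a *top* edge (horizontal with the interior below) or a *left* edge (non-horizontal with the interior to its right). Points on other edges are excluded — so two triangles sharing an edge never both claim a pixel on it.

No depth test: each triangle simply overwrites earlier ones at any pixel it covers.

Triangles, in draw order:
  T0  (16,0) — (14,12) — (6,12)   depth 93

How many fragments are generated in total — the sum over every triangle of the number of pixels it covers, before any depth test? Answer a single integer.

T0:
  2·area = 96
  edge (16, 0)→(14, 12): d=(-2,12) right/bottom  bias=-1
  edge (14, 12)→(6, 12): d=(-8,0) right/bottom  bias=-1
  edge (6, 12)→(16, 0): d=(10,-12) top-left  bias=+0
    (7,1)@(15, 3): e=[6,72,18] → █
    (8,1)@(17, 3): e=[-18,72,42] → ·
    (6,2)@(13, 5): e=[26,56,14] → █
    (8,2)@(17, 5): e=[-22,56,62] → ·
    (5,3)@(11, 7): e=[46,40,10] → █
    (7,3)@(15, 7): e=[-2,40,58] → ·
    (4,4)@(9, 9): e=[66,24,6] → █
    (7,4)@(15, 9): e=[-6,24,78] → ·
    (3,5)@(7, 11): e=[86,8,2] → █
    (7,5)@(15, 11): e=[-10,8,98] → ·
    (3,6)@(7, 13): e=[82,-8,22] → ·
    (4,6)@(9, 13): e=[58,-8,46] → ·
  covered (12 px):
    · · · · · · · · · · · ·
    · · · · · · · █ · · · ·
    · · · · · · █ █ · · · ·
    · · · · · █ █ · · · · ·
    · · · · █ █ █ · · · · ·
    · · · █ █ █ █ · · · · ·
    · · · · · · · · · · · ·
    · · · · · · · · · · · ·
    · · · · · · · · · · · ·
    · · · · · · · · · · · ·
    · · · · · · · · · · · ·

Final: 12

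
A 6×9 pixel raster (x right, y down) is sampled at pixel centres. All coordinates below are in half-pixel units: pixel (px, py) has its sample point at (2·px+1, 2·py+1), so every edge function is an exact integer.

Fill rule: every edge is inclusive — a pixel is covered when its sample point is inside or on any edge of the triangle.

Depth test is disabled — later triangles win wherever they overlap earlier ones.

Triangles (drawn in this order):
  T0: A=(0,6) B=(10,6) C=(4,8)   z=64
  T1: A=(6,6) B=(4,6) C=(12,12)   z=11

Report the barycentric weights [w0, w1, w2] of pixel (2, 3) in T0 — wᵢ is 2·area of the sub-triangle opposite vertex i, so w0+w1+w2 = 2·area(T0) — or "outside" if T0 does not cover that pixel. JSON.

T0:
  2·area = 20
  edge (0, 6)→(10, 6): d=(10,0) inclusive
  edge (10, 6)→(4, 8): d=(-6,2) inclusive
  edge (4, 8)→(0, 6): d=(-4,-2) inclusive
    (1,3)@(3, 7): e=[10,8,2] → █
    (2,3)@(5, 7): e=[10,4,6] → █
    (3,3)@(7, 7): e=[10,0,10] → █  [on edge]
    (4,3)@(9, 7): e=[10,-4,14] → ·
    (0,4)@(1, 9): e=[30,0,-10] → ·  [on edge]
    (1,4)@(3, 9): e=[30,-4,-6] → ·
    (2,4)@(5, 9): e=[30,-8,-2] → ·
    (3,4)@(7, 9): e=[30,-12,2] → ·
  covered (3 px):
    · · · · · ·
    · · · · · ·
    · · · · · ·
    · █ █ █ · ·
    · · · · · ·
    · · · · · ·
    · · · · · ·
    · · · · · ·
    · · · · · ·
T1:
  2·area = 12  (B↔C swapped to make it positive)
  edge (6, 6)→(12, 12): d=(6,6) inclusive
  edge (12, 12)→(4, 6): d=(-8,-6) inclusive
  edge (4, 6)→(6, 6): d=(2,0) inclusive
    (0,0)@(1, 1): e=[0,22,-10] → ·  [on edge]
    (1,1)@(3, 3): e=[0,18,-6] → ·  [on edge]
    (2,2)@(5, 5): e=[0,14,-2] → ·  [on edge]
    (3,3)@(7, 7): e=[0,10,2] → █  [on edge]
    (4,3)@(9, 7): e=[-12,22,2] → ·
    (3,4)@(7, 9): e=[12,-6,6] → ·
    (4,4)@(9, 9): e=[0,6,6] → █  [on edge]
    (5,4)@(11, 9): e=[-12,18,6] → ·
    (4,5)@(9, 11): e=[12,-10,10] → ·
    (5,5)@(11, 11): e=[0,2,10] → █  [on edge]
    (5,6)@(11, 13): e=[12,-14,14] → ·
  covered (3 px):
    · · · · · ·
    · · · · · ·
    · · · · · ·
    · · · █ · ·
    · · · · █ ·
    · · · · · █
    · · · · · ·
    · · · · · ·
    · · · · · ·

Result: [4,6,10]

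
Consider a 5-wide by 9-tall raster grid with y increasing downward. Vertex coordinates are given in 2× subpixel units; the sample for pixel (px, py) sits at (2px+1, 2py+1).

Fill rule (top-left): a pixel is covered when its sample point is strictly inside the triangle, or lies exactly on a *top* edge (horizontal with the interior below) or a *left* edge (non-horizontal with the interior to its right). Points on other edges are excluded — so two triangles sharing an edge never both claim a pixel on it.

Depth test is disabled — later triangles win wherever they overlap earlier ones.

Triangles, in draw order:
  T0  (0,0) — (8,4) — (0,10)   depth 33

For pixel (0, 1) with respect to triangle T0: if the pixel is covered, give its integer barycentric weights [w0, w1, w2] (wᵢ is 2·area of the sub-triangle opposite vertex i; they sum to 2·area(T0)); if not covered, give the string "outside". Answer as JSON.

T0:
  2·area = 80
  edge (0, 0)→(8, 4): d=(8,4) right/bottom  bias=-1
  edge (8, 4)→(0, 10): d=(-8,6) right/bottom  bias=-1
  edge (0, 10)→(0, 0): d=(0,-10) top-left  bias=+0
    (0,0)@(1, 1): e=[4,66,10] → #
    (1,0)@(3, 1): e=[-4,54,30] → ·
    (0,1)@(1, 3): e=[20,50,10] → #
    (1,1)@(3, 3): e=[12,38,30] → #
    (2,1)@(5, 3): e=[4,26,50] → #
    (3,1)@(7, 3): e=[-4,14,70] → ·
    (0,2)@(1, 5): e=[36,34,10] → #
    (3,2)@(7, 5): e=[12,-2,70] → ·
    (0,3)@(1, 7): e=[52,18,10] → #
    (2,3)@(5, 7): e=[36,-6,50] → ·
    (0,4)@(1, 9): e=[68,2,10] → #
    (1,4)@(3, 9): e=[60,-10,30] → ·
  covered (10 px):
    # · · · ·
    # # # · ·
    # # # · ·
    # # · · ·
    # · · · ·
    · · · · ·
    · · · · ·
    · · · · ·
    · · · · ·

Answer: [50,10,20]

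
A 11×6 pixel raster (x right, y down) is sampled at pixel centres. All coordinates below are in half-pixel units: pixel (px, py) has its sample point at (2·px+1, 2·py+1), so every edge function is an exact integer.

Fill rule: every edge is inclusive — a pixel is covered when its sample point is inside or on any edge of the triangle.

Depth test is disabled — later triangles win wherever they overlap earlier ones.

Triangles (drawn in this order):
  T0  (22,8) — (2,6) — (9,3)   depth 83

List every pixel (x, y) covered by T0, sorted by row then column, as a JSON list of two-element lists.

T0:
  2·area = 74
  edge (22, 8)→(2, 6): d=(-20,-2) inclusive
  edge (2, 6)→(9, 3): d=(7,-3) inclusive
  edge (9, 3)→(22, 8): d=(13,5) inclusive
    (4,1)@(9, 3): e=[74,0,0] → X  [on edge]
    (5,1)@(11, 3): e=[78,6,-10] → .
    (2,2)@(5, 5): e=[26,2,46] → X
    (3,2)@(7, 5): e=[30,8,36] → X
    (5,2)@(11, 5): e=[38,20,16] → X
    (6,2)@(13, 5): e=[42,26,6] → X
    (7,2)@(15, 5): e=[46,32,-4] → .
    (2,3)@(5, 7): e=[-14,16,72] → .
    (3,3)@(7, 7): e=[-10,22,62] → .
    (4,3)@(9, 7): e=[-6,28,52] → .
    (5,3)@(11, 7): e=[-2,34,42] → .
    (6,3)@(13, 7): e=[2,40,32] → X
  covered (10 px):
    . . . . . . . . . . .
    . . . . X . . . . . .
    . . X X X X X . . . .
    . . . . . . X X X X .
    . . . . . . . . . . .
    . . . . . . . . . . .

Final: [[4,1],[2,2],[3,2],[4,2],[5,2],[6,2],[6,3],[7,3],[8,3],[9,3]]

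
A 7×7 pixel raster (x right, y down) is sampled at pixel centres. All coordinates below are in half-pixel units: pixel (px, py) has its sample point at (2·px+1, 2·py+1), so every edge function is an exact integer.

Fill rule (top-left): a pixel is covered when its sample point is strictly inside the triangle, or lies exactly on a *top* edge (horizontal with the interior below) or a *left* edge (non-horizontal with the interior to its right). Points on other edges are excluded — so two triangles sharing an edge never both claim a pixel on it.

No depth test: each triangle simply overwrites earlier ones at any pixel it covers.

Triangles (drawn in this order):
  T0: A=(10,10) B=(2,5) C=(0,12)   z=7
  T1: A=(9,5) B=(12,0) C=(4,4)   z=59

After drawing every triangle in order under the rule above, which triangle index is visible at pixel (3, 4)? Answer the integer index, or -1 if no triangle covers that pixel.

T0:
  2·area = 66  (B↔C swapped to make it positive)
  edge (10, 10)→(0, 12): d=(-10,2) right/bottom  bias=-1
  edge (0, 12)→(2, 5): d=(2,-7) top-left  bias=+0
  edge (2, 5)→(10, 10): d=(8,5) right/bottom  bias=-1
    (1,3)@(3, 7): e=[44,11,11] → █
    (2,3)@(5, 7): e=[40,25,1] → █
    (3,3)@(7, 7): e=[36,39,-9] → ·
    (0,4)@(1, 9): e=[28,1,37] → █
    (3,4)@(7, 9): e=[16,43,7] → █
    (4,4)@(9, 9): e=[12,57,-3] → ·
    (0,5)@(1, 11): e=[8,5,53] → █
    (2,5)@(5, 11): e=[0,33,33] → ·  [on edge]
    (3,5)@(7, 11): e=[-4,47,23] → ·
    (0,6)@(1, 13): e=[-12,9,69] → ·
    (1,6)@(3, 13): e=[-16,23,59] → ·
  covered (8 px):
    · · · · · · ·
    · · · · · · ·
    · · · · · · ·
    · █ █ · · · ·
    █ █ █ █ · · ·
    █ █ · · · · ·
    · · · · · · ·
T1:
  2·area = 28  (B↔C swapped to make it positive)
  edge (9, 5)→(4, 4): d=(-5,-1) top-left  bias=+0
  edge (4, 4)→(12, 0): d=(8,-4) top-left  bias=+0
  edge (12, 0)→(9, 5): d=(-3,5) right/bottom  bias=-1
    (5,0)@(11, 1): e=[22,4,2] → █
    (6,0)@(13, 1): e=[24,12,-8] → ·
    (3,1)@(7, 3): e=[8,4,16] → █
    (4,1)@(9, 3): e=[10,12,6] → █
    (5,1)@(11, 3): e=[12,20,-4] → ·
    (3,2)@(7, 5): e=[-2,20,10] → ·
    (4,2)@(9, 5): e=[0,28,0] → ·  [on edge]
  covered (3 px):
    · · · · · █ ·
    · · · █ █ · ·
    · · · · · · ·
    · · · · · · ·
    · · · · · · ·
    · · · · · · ·
    · · · · · · ·

Z-buffer (winner per pixel, '.' = empty):
  . . . . . 1 .
  . . . 1 1 . .
  . . . . . . .
  . 0 0 . . . .
  0 0 0 0 . . .
  0 0 . . . . .
  . . . . . . .

Final: 0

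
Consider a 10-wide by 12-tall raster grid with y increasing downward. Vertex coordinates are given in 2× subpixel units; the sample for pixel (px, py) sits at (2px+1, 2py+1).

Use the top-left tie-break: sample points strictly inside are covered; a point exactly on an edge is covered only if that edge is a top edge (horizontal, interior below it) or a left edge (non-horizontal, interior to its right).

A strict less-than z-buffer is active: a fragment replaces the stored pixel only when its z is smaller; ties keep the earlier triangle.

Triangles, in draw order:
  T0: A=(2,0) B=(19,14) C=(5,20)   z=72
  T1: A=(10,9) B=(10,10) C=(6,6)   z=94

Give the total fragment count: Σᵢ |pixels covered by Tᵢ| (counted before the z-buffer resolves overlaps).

T0:
  2·area = 298
  edge (2, 0)→(19, 14): d=(17,14) right/bottom  bias=-1
  edge (19, 14)→(5, 20): d=(-14,6) right/bottom  bias=-1
  edge (5, 20)→(2, 0): d=(-3,-20) top-left  bias=+0
    (1,0)@(3, 1): e=[3,278,17] → █
    (2,0)@(5, 1): e=[-25,266,57] → ·
    (1,1)@(3, 3): e=[37,250,11] → █
    (2,1)@(5, 3): e=[9,238,51] → █
    (3,1)@(7, 3): e=[-19,226,91] → ·
    (1,2)@(3, 5): e=[71,222,5] → █
    (3,2)@(7, 5): e=[15,198,85] → █
    (4,2)@(9, 5): e=[-13,186,125] → ·
    (1,3)@(3, 7): e=[105,194,-1] → ·
    (2,3)@(5, 7): e=[77,182,39] → █
    (4,3)@(9, 7): e=[21,158,119] → █
    (5,3)@(11, 7): e=[-7,146,159] → ·
  covered (38 px):
    · █ · · · · · · · ·
    · █ █ · · · · · · ·
    · █ █ █ · · · · · ·
    · · █ █ █ · · · · ·
    · · █ █ █ █ · · · ·
    · · █ █ █ █ █ █ · ·
    · · █ █ █ █ █ █ █ ·
    · · █ █ █ █ █ █ · ·
    · · █ █ █ █ · · · ·
    · · █ █ · · · · · ·
    · · · · · · · · · ·
    · · · · · · · · · ·
T1:
  2·area = 4
  edge (10, 9)→(10, 10): d=(0,1) right/bottom  bias=-1
  edge (10, 10)→(6, 6): d=(-4,-4) top-left  bias=+0
  edge (6, 6)→(10, 9): d=(4,3) right/bottom  bias=-1
    (0,0)@(1, 1): e=[9,0,-5] → ·  [on edge]
    (1,1)@(3, 3): e=[7,0,-3] → ·  [on edge]
    (2,2)@(5, 5): e=[5,0,-1] → ·  [on edge]
    (3,3)@(7, 7): e=[3,0,1] → █  [on edge]
    (4,3)@(9, 7): e=[1,8,-5] → ·
    (3,4)@(7, 9): e=[3,-8,9] → ·
    (4,4)@(9, 9): e=[1,0,3] → █  [on edge]
    (5,4)@(11, 9): e=[-1,8,-3] → ·
    (4,5)@(9, 11): e=[1,-8,11] → ·
    (5,5)@(11, 11): e=[-1,0,5] → ·  [on edge]
    (6,6)@(13, 13): e=[-3,0,7] → ·  [on edge]
    (7,7)@(15, 15): e=[-5,0,9] → ·  [on edge]
    (8,8)@(17, 17): e=[-7,0,11] → ·  [on edge]
    (9,9)@(19, 19): e=[-9,0,13] → ·  [on edge]
  covered (2 px):
    · · · · · · · · · ·
    · · · · · · · · · ·
    · · · · · · · · · ·
    · · · █ · · · · · ·
    · · · · █ · · · · ·
    · · · · · · · · · ·
    · · · · · · · · · ·
    · · · · · · · · · ·
    · · · · · · · · · ·
    · · · · · · · · · ·
    · · · · · · · · · ·
    · · · · · · · · · ·

Final: 40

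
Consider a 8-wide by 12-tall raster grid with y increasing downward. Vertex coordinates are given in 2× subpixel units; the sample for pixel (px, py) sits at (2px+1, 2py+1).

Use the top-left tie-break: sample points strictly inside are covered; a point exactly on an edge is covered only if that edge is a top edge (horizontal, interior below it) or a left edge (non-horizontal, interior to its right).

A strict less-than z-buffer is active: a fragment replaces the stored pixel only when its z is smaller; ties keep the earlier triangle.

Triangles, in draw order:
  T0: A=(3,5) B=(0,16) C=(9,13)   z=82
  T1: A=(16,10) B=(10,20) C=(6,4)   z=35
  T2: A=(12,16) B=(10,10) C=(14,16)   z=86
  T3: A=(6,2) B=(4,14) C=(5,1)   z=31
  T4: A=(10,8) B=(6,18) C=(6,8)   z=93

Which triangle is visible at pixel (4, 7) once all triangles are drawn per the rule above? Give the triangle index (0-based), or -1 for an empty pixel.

T0:
  2·area = 90  (B↔C swapped to make it positive)
  edge (3, 5)→(9, 13): d=(6,8) right/bottom  bias=-1
  edge (9, 13)→(0, 16): d=(-9,3) right/bottom  bias=-1
  edge (0, 16)→(3, 5): d=(3,-11) top-left  bias=+0
    (1,2)@(3, 5): e=[0,90,0] → .  [on edge]
    (1,3)@(3, 7): e=[12,72,6] → X
    (2,3)@(5, 7): e=[-4,66,28] → .
    (1,4)@(3, 9): e=[24,54,12] → X
    (2,4)@(5, 9): e=[8,48,34] → X
    (3,4)@(7, 9): e=[-8,42,56] → .
    (1,5)@(3, 11): e=[36,36,18] → X
    (3,5)@(7, 11): e=[4,24,62] → X
    (4,5)@(9, 11): e=[-12,18,84] → .
    (7,5)@(15, 11): e=[-60,0,150] → .  [on edge]
    (0,6)@(1, 13): e=[64,24,2] → X
    (4,6)@(9, 13): e=[0,0,90] → .  [on edge]
    (1,7)@(3, 15): e=[60,0,30] → .  [on edge]
    (7,10)@(15, 21): e=[0,-90,180] → .  [on edge]
  covered (11 px):
    . . . . . . . .
    . . . . . . . .
    . . . . . . . .
    . X . . . . . .
    . X X . . . . .
    . X X X . . . .
    X X X X . . . .
    X . . . . . . .
    . . . . . . . .
    . . . . . . . .
    . . . . . . . .
    . . . . . . . .
T1:
  2·area = 136
  edge (16, 10)→(10, 20): d=(-6,10) right/bottom  bias=-1
  edge (10, 20)→(6, 4): d=(-4,-16) top-left  bias=+0
  edge (6, 4)→(16, 10): d=(10,6) right/bottom  bias=-1
    (0,0)@(1, 1): e=[204,-68,0] → .  [on edge]
    (3,2)@(7, 5): e=[120,12,4] → X
    (4,2)@(9, 5): e=[100,44,-8] → .
    (3,3)@(7, 7): e=[108,4,24] → X
    (4,3)@(9, 7): e=[88,36,12] → X
    (5,3)@(11, 7): e=[68,68,0] → .  [on edge]
    (3,4)@(7, 9): e=[96,-4,44] → .
    (4,4)@(9, 9): e=[76,28,32] → X
    (5,4)@(11, 9): e=[56,60,20] → X
    (6,4)@(13, 9): e=[36,92,8] → X
    (7,4)@(15, 9): e=[16,124,-4] → .
    (4,5)@(9, 11): e=[64,20,52] → X
    (6,7)@(13, 15): e=[0,68,68] → .  [on edge]
  covered (16 px):
    . . . . . . . .
    . . . . . . . .
    . . . X . . . .
    . . . X X . . .
    . . . . X X X .
    . . . . X X X X
    . . . . X X X .
    . . . . X X . .
    . . . . . X . .
    . . . . . . . .
    . . . . . . . .
    . . . . . . . .
T2:
  2·area = 12
  edge (12, 16)→(10, 10): d=(-2,-6) top-left  bias=+0
  edge (10, 10)→(14, 16): d=(4,6) right/bottom  bias=-1
  edge (14, 16)→(12, 16): d=(-2,0) right/bottom  bias=-1
    (3,0)@(7, 1): e=[0,-18,30] → .  [on edge]
    (4,3)@(9, 7): e=[0,-6,18] → .  [on edge]
    (5,6)@(11, 13): e=[0,6,6] → X  [on edge]
    (6,6)@(13, 13): e=[12,-6,6] → .
    (5,7)@(11, 15): e=[-4,14,2] → .
    (6,7)@(13, 15): e=[8,2,2] → X
    (7,7)@(15, 15): e=[20,-10,2] → .
    (6,8)@(13, 17): e=[4,10,-2] → .
    (6,9)@(13, 19): e=[0,18,-6] → .  [on edge]
  covered (2 px):
    . . . . . . . .
    . . . . . . . .
    . . . . . . . .
    . . . . . . . .
    . . . . . . . .
    . . . . . . . .
    . . . . . X . .
    . . . . . . X .
    . . . . . . . .
    . . . . . . . .
    . . . . . . . .
    . . . . . . . .
T3:
  2·area = 14
  edge (6, 2)→(4, 14): d=(-2,12) right/bottom  bias=-1
  edge (4, 14)→(5, 1): d=(1,-13) top-left  bias=+0
  edge (5, 1)→(6, 2): d=(1,1) right/bottom  bias=-1
    (2,0)@(5, 1): e=[14,0,0] → .  [on edge]
    (2,1)@(5, 3): e=[10,2,2] → X
    (3,1)@(7, 3): e=[-14,28,0] → .  [on edge]
    (2,2)@(5, 5): e=[6,4,4] → X
    (3,2)@(7, 5): e=[-18,30,2] → .
    (4,2)@(9, 5): e=[-42,56,0] → .  [on edge]
    (2,3)@(5, 7): e=[2,6,6] → X
    (3,3)@(7, 7): e=[-22,32,4] → .
    (5,3)@(11, 7): e=[-70,84,0] → .  [on edge]
    (2,4)@(5, 9): e=[-2,8,8] → .
    (6,4)@(13, 9): e=[-98,112,0] → .  [on edge]
    (7,5)@(15, 11): e=[-126,140,0] → .  [on edge]
  covered (3 px):
    . . . . . . . .
    . . X . . . . .
    . . X . . . . .
    . . X . . . . .
    . . . . . . . .
    . . . . . . . .
    . . . . . . . .
    . . . . . . . .
    . . . . . . . .
    . . . . . . . .
    . . . . . . . .
    . . . . . . . .
T4:
  2·area = 40
  edge (10, 8)→(6, 18): d=(-4,10) right/bottom  bias=-1
  edge (6, 18)→(6, 8): d=(0,-10) top-left  bias=+0
  edge (6, 8)→(10, 8): d=(4,0) top-left  bias=+0
    (3,4)@(7, 9): e=[26,10,4] → X
    (4,4)@(9, 9): e=[6,30,4] → X
    (5,4)@(11, 9): e=[-14,50,4] → .
    (3,5)@(7, 11): e=[18,10,12] → X
    (4,5)@(9, 11): e=[-2,30,12] → .
    (3,6)@(7, 13): e=[10,10,20] → X
    (4,6)@(9, 13): e=[-10,30,20] → .
    (3,7)@(7, 15): e=[2,10,28] → X
    (4,7)@(9, 15): e=[-18,30,28] → .
    (3,8)@(7, 17): e=[-6,10,36] → .
  covered (5 px):
    . . . . . . . .
    . . . . . . . .
    . . . . . . . .
    . . . . . . . .
    . . . X X . . .
    . . . X . . . .
    . . . X . . . .
    . . . X . . . .
    . . . . . . . .
    . . . . . . . .
    . . . . . . . .
    . . . . . . . .

Z-buffer (winner per pixel, '.' = empty):
  . . . . . . . .
  . . 3 . . . . .
  . . 3 1 . . . .
  . 0 3 1 1 . . .
  . 0 0 4 1 1 1 .
  . 0 0 0 1 1 1 1
  0 0 0 0 1 1 1 .
  0 . . 4 1 1 2 .
  . . . . . 1 . .
  . . . . . . . .
  . . . . . . . .
  . . . . . . . .

Answer: 1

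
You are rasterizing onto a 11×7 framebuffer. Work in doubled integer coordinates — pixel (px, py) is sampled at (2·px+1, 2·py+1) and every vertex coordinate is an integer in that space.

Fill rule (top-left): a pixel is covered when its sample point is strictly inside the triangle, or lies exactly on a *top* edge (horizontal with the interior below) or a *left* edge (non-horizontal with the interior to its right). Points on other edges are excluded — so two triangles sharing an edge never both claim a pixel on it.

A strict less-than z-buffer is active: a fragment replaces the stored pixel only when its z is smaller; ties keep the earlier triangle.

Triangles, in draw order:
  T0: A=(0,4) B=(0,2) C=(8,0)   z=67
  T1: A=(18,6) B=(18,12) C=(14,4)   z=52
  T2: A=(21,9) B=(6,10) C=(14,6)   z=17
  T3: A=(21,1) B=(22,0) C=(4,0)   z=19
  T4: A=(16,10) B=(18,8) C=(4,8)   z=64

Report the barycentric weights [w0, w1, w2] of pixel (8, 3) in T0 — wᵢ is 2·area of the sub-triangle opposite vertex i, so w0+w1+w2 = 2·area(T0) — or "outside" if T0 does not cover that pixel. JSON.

T0:
  2·area = 16
  edge (0, 4)→(0, 2): d=(0,-2) top-left  bias=+0
  edge (0, 2)→(8, 0): d=(8,-2) top-left  bias=+0
  edge (8, 0)→(0, 4): d=(-8,4) right/bottom  bias=-1
    (2,0)@(5, 1): e=[10,2,4] → X
    (3,0)@(7, 1): e=[14,6,-4] → .
    (0,1)@(1, 3): e=[2,10,4] → X
    (1,1)@(3, 3): e=[6,14,-4] → .
    (2,1)@(5, 3): e=[10,18,-12] → .
    (0,2)@(1, 5): e=[2,26,-12] → .
  covered (2 px):
    . . X . . . . . . . .
    X . . . . . . . . . .
    . . . . . . . . . . .
    . . . . . . . . . . .
    . . . . . . . . . . .
    . . . . . . . . . . .
    . . . . . . . . . . .
T1:
  2·area = 24
  edge (18, 6)→(18, 12): d=(0,6) right/bottom  bias=-1
  edge (18, 12)→(14, 4): d=(-4,-8) top-left  bias=+0
  edge (14, 4)→(18, 6): d=(4,2) right/bottom  bias=-1
    (7,2)@(15, 5): e=[18,4,2] → X
    (8,2)@(17, 5): e=[6,20,-2] → .
    (7,3)@(15, 7): e=[18,-4,10] → .
    (8,3)@(17, 7): e=[6,12,6] → X
    (9,3)@(19, 7): e=[-6,28,2] → .
    (8,4)@(17, 9): e=[6,4,14] → X
    (9,4)@(19, 9): e=[-6,20,10] → .
    (8,5)@(17, 11): e=[6,-4,22] → .
  covered (3 px):
    . . . . . . . . . . .
    . . . . . . . . . . .
    . . . . . . . X . . .
    . . . . . . . . X . .
    . . . . . . . . X . .
    . . . . . . . . . . .
    . . . . . . . . . . .
T2:
  2·area = 52
  edge (21, 9)→(6, 10): d=(-15,1) right/bottom  bias=-1
  edge (6, 10)→(14, 6): d=(8,-4) top-left  bias=+0
  edge (14, 6)→(21, 9): d=(7,3) right/bottom  bias=-1
    (3,1)@(7, 3): e=[104,-52,0] → .  [on edge]
    (6,3)@(13, 7): e=[38,4,10] → X
    (7,3)@(15, 7): e=[36,12,4] → X
    (8,3)@(17, 7): e=[34,20,-2] → .
    (4,4)@(9, 9): e=[12,4,36] → X
    (5,4)@(11, 9): e=[10,12,30] → X
    (8,4)@(17, 9): e=[4,36,12] → X
    (9,4)@(19, 9): e=[2,44,6] → X
    (10,4)@(21, 9): e=[0,52,0] → .  [on edge]
    (4,5)@(9, 11): e=[-18,20,50] → .
    (5,5)@(11, 11): e=[-20,28,44] → .
    (6,5)@(13, 11): e=[-22,36,38] → .
  covered (8 px):
    . . . . . . . . . . .
    . . . . . . . . . . .
    . . . . . . . . . . .
    . . . . . . X X . . .
    . . . . X X X X X X .
    . . . . . . . . . . .
    . . . . . . . . . . .
T3:
  2·area = 18  (B↔C swapped to make it positive)
  edge (21, 1)→(4, 0): d=(-17,-1) top-left  bias=+0
  edge (4, 0)→(22, 0): d=(18,0) top-left  bias=+0
  edge (22, 0)→(21, 1): d=(-1,1) right/bottom  bias=-1
    (10,0)@(21, 1): e=[0,18,0] → .  [on edge]
    (9,1)@(19, 3): e=[-36,54,0] → .  [on edge]
    (8,2)@(17, 5): e=[-72,90,0] → .  [on edge]
    (7,3)@(15, 7): e=[-108,126,0] → .  [on edge]
    (6,4)@(13, 9): e=[-144,162,0] → .  [on edge]
    (5,5)@(11, 11): e=[-180,198,0] → .  [on edge]
    (4,6)@(9, 13): e=[-216,234,0] → .  [on edge]
  covered (0 px):
    . . . . . . . . . . .
    . . . . . . . . . . .
    . . . . . . . . . . .
    . . . . . . . . . . .
    . . . . . . . . . . .
    . . . . . . . . . . .
    . . . . . . . . . . .
T4:
  2·area = 28  (B↔C swapped to make it positive)
  edge (16, 10)→(4, 8): d=(-12,-2) top-left  bias=+0
  edge (4, 8)→(18, 8): d=(14,0) top-left  bias=+0
  edge (18, 8)→(16, 10): d=(-2,2) right/bottom  bias=-1
    (10,2)@(21, 5): e=[70,-42,0] → .  [on edge]
    (9,3)@(19, 7): e=[42,-14,0] → .  [on edge]
    (5,4)@(11, 9): e=[2,14,12] → X
    (6,4)@(13, 9): e=[6,14,8] → X
    (7,4)@(15, 9): e=[10,14,4] → X
    (8,4)@(17, 9): e=[14,14,0] → .  [on edge]
    (5,5)@(11, 11): e=[-22,42,8] → .
    (6,5)@(13, 11): e=[-18,42,4] → .
    (7,5)@(15, 11): e=[-14,42,0] → .  [on edge]
    (6,6)@(13, 13): e=[-42,70,0] → .  [on edge]
  covered (3 px):
    . . . . . . . . . . .
    . . . . . . . . . . .
    . . . . . . . . . . .
    . . . . . . . . . . .
    . . . . . X X X . . .
    . . . . . . . . . . .
    . . . . . . . . . . .

Final: "outside"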